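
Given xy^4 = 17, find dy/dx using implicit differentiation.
Apply d/dx to both sides, remembering that y depends on x. Each occurrence of y therefore brings in a y' = dy/dx via the chain rule.

With F(x, y) equal to the left-hand side minus the right, differentiate F term by term:
  d/dx[xy^4] = 4xy^3·y' + y^4
  d/dx[-17] = 0
Adding these up, d/dx[F] = 0 becomes
  (y^4) + (4xy^3)·y' = 0,
so isolating y',
  dy/dx = -(y^4)/(4xy^3) = -y/(4x)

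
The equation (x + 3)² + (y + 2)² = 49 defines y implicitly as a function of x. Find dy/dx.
Differentiate the relation implicitly: treat y = y(x) and apply the chain rule, so every y-derivative picks up a y' = dy/dx factor.

With everything moved to the left-hand side, differentiate term by term:
  d/dx[(x + 3)^2] = 2x + 6
  d/dx[(y + 2)^2] = 2·y'(y + 2)
  d/dx[-49] = 0

Separating the contributions that come from x directly and those that come through y:
  without y':      2x + 6
  multiplying y':  2y + 4

so (2x + 6) + (2y + 4)·y' = 0, and therefore
  dy/dx = -(2x + 6)/(2y + 4) = (-x - 3)/(y + 2)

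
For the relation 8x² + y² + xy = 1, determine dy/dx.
Take d/dx of both sides. Since y is implicitly a function of x, the chain rule attaches a y' = dy/dx factor whenever we differentiate through y.

Set F(x, y) = (left side) − (right side), so the curve is F = 0. Differentiating each term of F:
  d/dx[8x^2] = 16x
  d/dx[xy] = x·y' + y
  d/dx[y^2] = 2y·y'
  d/dx[-1] = 0

Collecting, the y'-free part is the partial derivative in x and the y' coefficient is the partial derivative in y:
  ∂F/∂x = 16x + y
  ∂F/∂y = x + 2y

so d/dx[F(x, y(x))] = ∂F/∂x + (∂F/∂y)·y' = 0. Rearranging,
  dy/dx = -(∂F/∂x)/(∂F/∂y) = -(16x + y)/(x + 2y) = (-16x - y)/(x + 2y)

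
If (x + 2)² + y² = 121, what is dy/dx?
Apply d/dx to both sides, remembering that y depends on x. Each occurrence of y therefore brings in a y' = dy/dx via the chain rule.

With F(x, y) equal to the left-hand side minus the right, differentiate F term by term:
  d/dx[y^2] = 2y·y'
  d/dx[(x + 2)^2] = 2x + 4
  d/dx[-121] = 0
Adding these up, d/dx[F] = 0 becomes
  (2x + 4) + (2y)·y' = 0,
so isolating y',
  dy/dx = -(2x + 4)/(2y) = (-x - 2)/y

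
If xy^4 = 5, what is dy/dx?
Differentiate the relation implicitly: treat y = y(x) and apply the chain rule, so every y-derivative picks up a y' = dy/dx factor.

With everything moved to the left-hand side, differentiate term by term:
  d/dx[xy^4] = 4xy^3·y' + y^4
  d/dx[-5] = 0

Separating the contributions that come from x directly and those that come through y:
  without y':      y^4
  multiplying y':  4xy^3

so (y^4) + (4xy^3)·y' = 0, and therefore
  dy/dx = -(y^4)/(4xy^3) = -y/(4x)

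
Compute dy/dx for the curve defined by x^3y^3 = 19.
Differentiate both sides with respect to x, treating y as y(x). By the chain rule, any term containing y contributes a factor of y' = dy/dx when we differentiate it.

Move every term to one side and write the relation as F(x, y) = 0. Term by term,
  d/dx[x^3y^3] = 3x^3y^2·y' + 3x^2y^3
  d/dx[-19] = 0

The pieces without y' make up ∂F/∂x and the coefficient of y' is ∂F/∂y:
  ∂F/∂x = 3x^2y^3,
  ∂F/∂y = 3x^3y^2.

Since d/dx[F] = ∂F/∂x + (∂F/∂y)·y' = 0, solve for y':
  (∂F/∂y)·y' = -∂F/∂x
  dy/dx = -(∂F/∂x)/(∂F/∂y) = -(3x^2y^3)/(3x^3y^2) = -y/x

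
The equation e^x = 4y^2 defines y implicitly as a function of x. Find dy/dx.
Apply d/dx to both sides, remembering that y depends on x. Each occurrence of y therefore brings in a y' = dy/dx via the chain rule.

With F(x, y) equal to the left-hand side minus the right, differentiate F term by term:
  d/dx[-4y^2] = -8y·y'
  d/dx[e^(x)] = e^(x)
Adding these up, d/dx[F] = 0 becomes
  (e^(x)) + (-8y)·y' = 0,
so isolating y',
  dy/dx = -(e^(x))/(-8y) = e^(x)/(8y)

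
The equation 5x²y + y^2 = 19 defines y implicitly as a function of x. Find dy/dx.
Apply d/dx to both sides, remembering that y depends on x. Each occurrence of y therefore brings in a y' = dy/dx via the chain rule.

With F(x, y) equal to the left-hand side minus the right, differentiate F term by term:
  d/dx[5x^2y] = 5x^2·y' + 10xy
  d/dx[y^2] = 2y·y'
  d/dx[-19] = 0
Adding these up, d/dx[F] = 0 becomes
  (10xy) + (5x^2 + 2y)·y' = 0,
so isolating y',
  dy/dx = -(10xy)/(5x^2 + 2y) = -10xy/(5x^2 + 2y)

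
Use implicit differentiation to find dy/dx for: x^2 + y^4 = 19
Differentiate both sides with respect to x, treating y as y(x). By the chain rule, any term containing y contributes a factor of y' = dy/dx when we differentiate it.

Move every term to one side and write the relation as F(x, y) = 0. Term by term,
  d/dx[x^2] = 2x
  d/dx[y^4] = 4y^3·y'
  d/dx[-19] = 0

The pieces without y' make up ∂F/∂x and the coefficient of y' is ∂F/∂y:
  ∂F/∂x = 2x,
  ∂F/∂y = 4y^3.

Since d/dx[F] = ∂F/∂x + (∂F/∂y)·y' = 0, solve for y':
  (∂F/∂y)·y' = -∂F/∂x
  dy/dx = -(∂F/∂x)/(∂F/∂y) = -(2x)/(4y^3) = -x/(2y^3)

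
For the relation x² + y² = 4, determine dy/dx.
Take d/dx of both sides. Since y is implicitly a function of x, the chain rule attaches a y' = dy/dx factor whenever we differentiate through y.

Set F(x, y) = (left side) − (right side), so the curve is F = 0. Differentiating each term of F:
  d/dx[x^2] = 2x
  d/dx[y^2] = 2y·y'
  d/dx[-4] = 0

Collecting, the y'-free part is the partial derivative in x and the y' coefficient is the partial derivative in y:
  ∂F/∂x = 2x
  ∂F/∂y = 2y

so d/dx[F(x, y(x))] = ∂F/∂x + (∂F/∂y)·y' = 0. Rearranging,
  dy/dx = -(∂F/∂x)/(∂F/∂y) = -(2x)/(2y) = -x/y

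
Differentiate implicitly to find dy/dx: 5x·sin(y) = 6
Differentiate the relation implicitly: treat y = y(x) and apply the chain rule, so every y-derivative picks up a y' = dy/dx factor.

With everything moved to the left-hand side, differentiate term by term:
  d/dx[5x·sin(y)] = 5x·y'·cos(y) + 5sin(y)
  d/dx[-6] = 0

Separating the contributions that come from x directly and those that come through y:
  without y':      5sin(y)
  multiplying y':  5x·cos(y)

so (5sin(y)) + (5x·cos(y))·y' = 0, and therefore
  dy/dx = -(5sin(y))/(5x·cos(y)) = -tan(y)/x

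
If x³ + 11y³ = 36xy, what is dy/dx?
Take d/dx of both sides. Since y is implicitly a function of x, the chain rule attaches a y' = dy/dx factor whenever we differentiate through y.

Set F(x, y) = (left side) − (right side), so the curve is F = 0. Differentiating each term of F:
  d/dx[x^3] = 3x^2
  d/dx[-36xy] = -36x·y' - 36y
  d/dx[11y^3] = 33y^2·y'

Collecting, the y'-free part is the partial derivative in x and the y' coefficient is the partial derivative in y:
  ∂F/∂x = 3x^2 - 36y
  ∂F/∂y = -36x + 33y^2

so d/dx[F(x, y(x))] = ∂F/∂x + (∂F/∂y)·y' = 0. Rearranging,
  dy/dx = -(∂F/∂x)/(∂F/∂y) = -(3x^2 - 36y)/(-36x + 33y^2) = (x^2 - 12y)/(12x - 11y^2)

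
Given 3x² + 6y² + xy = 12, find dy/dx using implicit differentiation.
Apply d/dx to both sides, remembering that y depends on x. Each occurrence of y therefore brings in a y' = dy/dx via the chain rule.

With F(x, y) equal to the left-hand side minus the right, differentiate F term by term:
  d/dx[3x^2] = 6x
  d/dx[xy] = x·y' + y
  d/dx[6y^2] = 12y·y'
  d/dx[-12] = 0
Adding these up, d/dx[F] = 0 becomes
  (6x + y) + (x + 12y)·y' = 0,
so isolating y',
  dy/dx = -(6x + y)/(x + 12y) = (-6x - y)/(x + 12y)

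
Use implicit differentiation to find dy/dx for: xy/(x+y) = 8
Differentiate the relation implicitly: treat y = y(x) and apply the chain rule, so every y-derivative picks up a y' = dy/dx factor.

With everything moved to the left-hand side, differentiate term by term:
  d/dx[xy/(x + y)] = xy(-y' - 1)/(x + y)^2 + x·y'/(x + y) + y/(x + y)
  d/dx[-8] = 0

Separating the contributions that come from x directly and those that come through y:
  without y':      -xy/(x + y)^2 + y/(x + y)
  multiplying y':  -xy/(x + y)^2 + x/(x + y)

so (-xy/(x + y)^2 + y/(x + y)) + (-xy/(x + y)^2 + x/(x + y))·y' = 0, and therefore
  dy/dx = -(-xy/(x + y)^2 + y/(x + y))/(-xy/(x + y)^2 + x/(x + y))
        = -(y^2/(x + y)^2)/(x^2/(x + y)^2) = -y^2/x^2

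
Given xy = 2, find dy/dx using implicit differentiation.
Take d/dx of both sides. Since y is implicitly a function of x, the chain rule attaches a y' = dy/dx factor whenever we differentiate through y.

Set F(x, y) = (left side) − (right side), so the curve is F = 0. Differentiating each term of F:
  d/dx[xy] = x·y' + y
  d/dx[-2] = 0

Collecting, the y'-free part is the partial derivative in x and the y' coefficient is the partial derivative in y:
  ∂F/∂x = y
  ∂F/∂y = x

so d/dx[F(x, y(x))] = ∂F/∂x + (∂F/∂y)·y' = 0. Rearranging,
  dy/dx = -(∂F/∂x)/(∂F/∂y) = -(y)/(x) = -y/x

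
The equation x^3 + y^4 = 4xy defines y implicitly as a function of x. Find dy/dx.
Differentiate the relation implicitly: treat y = y(x) and apply the chain rule, so every y-derivative picks up a y' = dy/dx factor.

With everything moved to the left-hand side, differentiate term by term:
  d/dx[x^3] = 3x^2
  d/dx[-4xy] = -4x·y' - 4y
  d/dx[y^4] = 4y^3·y'

Separating the contributions that come from x directly and those that come through y:
  without y':      3x^2 - 4y
  multiplying y':  -4x + 4y^3

so (3x^2 - 4y) + (-4x + 4y^3)·y' = 0, and therefore
  dy/dx = -(3x^2 - 4y)/(-4x + 4y^3) = (3x^2/4 - y)/(x - y^3)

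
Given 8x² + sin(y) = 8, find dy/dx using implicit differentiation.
Take d/dx of both sides. Since y is implicitly a function of x, the chain rule attaches a y' = dy/dx factor whenever we differentiate through y.

Set F(x, y) = (left side) − (right side), so the curve is F = 0. Differentiating each term of F:
  d/dx[8x^2] = 16x
  d/dx[sin(y)] = y'·cos(y)
  d/dx[-8] = 0

Collecting, the y'-free part is the partial derivative in x and the y' coefficient is the partial derivative in y:
  ∂F/∂x = 16x
  ∂F/∂y = cos(y)

so d/dx[F(x, y(x))] = ∂F/∂x + (∂F/∂y)·y' = 0. Rearranging,
  dy/dx = -(∂F/∂x)/(∂F/∂y) = -(16x)/(cos(y)) = -16x/cos(y)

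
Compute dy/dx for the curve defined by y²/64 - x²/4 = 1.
Apply d/dx to both sides, remembering that y depends on x. Each occurrence of y therefore brings in a y' = dy/dx via the chain rule.

With F(x, y) equal to the left-hand side minus the right, differentiate F term by term:
  d/dx[-x^2/4] = -x/2
  d/dx[y^2/64] = y·y'/32
  d/dx[-1] = 0
Adding these up, d/dx[F] = 0 becomes
  (-x/2) + (y/32)·y' = 0,
so isolating y',
  dy/dx = -(-x/2)/(y/32) = 16x/y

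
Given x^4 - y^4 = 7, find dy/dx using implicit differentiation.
Differentiate the relation implicitly: treat y = y(x) and apply the chain rule, so every y-derivative picks up a y' = dy/dx factor.

With everything moved to the left-hand side, differentiate term by term:
  d/dx[x^4] = 4x^3
  d/dx[-y^4] = -4y^3·y'
  d/dx[-7] = 0

Separating the contributions that come from x directly and those that come through y:
  without y':      4x^3
  multiplying y':  -4y^3

so (4x^3) + (-4y^3)·y' = 0, and therefore
  dy/dx = -(4x^3)/(-4y^3) = x^3/y^3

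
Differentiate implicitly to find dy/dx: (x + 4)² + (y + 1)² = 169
Differentiate the relation implicitly: treat y = y(x) and apply the chain rule, so every y-derivative picks up a y' = dy/dx factor.

With everything moved to the left-hand side, differentiate term by term:
  d/dx[(x + 4)^2] = 2x + 8
  d/dx[(y + 1)^2] = 2·y'(y + 1)
  d/dx[-169] = 0

Separating the contributions that come from x directly and those that come through y:
  without y':      2x + 8
  multiplying y':  2y + 2

so (2x + 8) + (2y + 2)·y' = 0, and therefore
  dy/dx = -(2x + 8)/(2y + 2) = (-x - 4)/(y + 1)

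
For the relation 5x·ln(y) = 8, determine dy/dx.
Differentiate both sides with respect to x, treating y as y(x). By the chain rule, any term containing y contributes a factor of y' = dy/dx when we differentiate it.

Move every term to one side and write the relation as F(x, y) = 0. Term by term,
  d/dx[5x·ln(y)] = 5x·y'/y + 5ln(y)
  d/dx[-8] = 0

The pieces without y' make up ∂F/∂x and the coefficient of y' is ∂F/∂y:
  ∂F/∂x = 5ln(y),
  ∂F/∂y = 5x/y.

Since d/dx[F] = ∂F/∂x + (∂F/∂y)·y' = 0, solve for y':
  (∂F/∂y)·y' = -∂F/∂x
  dy/dx = -(∂F/∂x)/(∂F/∂y) = -(5ln(y))/(5x/y) = -y·ln(y)/x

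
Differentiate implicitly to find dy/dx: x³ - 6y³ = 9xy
Apply d/dx to both sides, remembering that y depends on x. Each occurrence of y therefore brings in a y' = dy/dx via the chain rule.

With F(x, y) equal to the left-hand side minus the right, differentiate F term by term:
  d/dx[x^3] = 3x^2
  d/dx[-9xy] = -9x·y' - 9y
  d/dx[-6y^3] = -18y^2·y'
Adding these up, d/dx[F] = 0 becomes
  (3x^2 - 9y) + (-9x - 18y^2)·y' = 0,
so isolating y',
  dy/dx = -(3x^2 - 9y)/(-9x - 18y^2) = (x^2/3 - y)/(x + 2y^2)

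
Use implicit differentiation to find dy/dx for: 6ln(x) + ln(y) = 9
Differentiate both sides with respect to x, treating y as y(x). By the chain rule, any term containing y contributes a factor of y' = dy/dx when we differentiate it.

Move every term to one side and write the relation as F(x, y) = 0. Term by term,
  d/dx[6ln(x)] = 6/x
  d/dx[ln(y)] = y'/y
  d/dx[-9] = 0

The pieces without y' make up ∂F/∂x and the coefficient of y' is ∂F/∂y:
  ∂F/∂x = 6/x,
  ∂F/∂y = 1/y.

Since d/dx[F] = ∂F/∂x + (∂F/∂y)·y' = 0, solve for y':
  (∂F/∂y)·y' = -∂F/∂x
  dy/dx = -(∂F/∂x)/(∂F/∂y) = -(6/x)/(1/y) = -6y/x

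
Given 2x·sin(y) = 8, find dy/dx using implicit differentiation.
Differentiate both sides with respect to x, treating y as y(x). By the chain rule, any term containing y contributes a factor of y' = dy/dx when we differentiate it.

Move every term to one side and write the relation as F(x, y) = 0. Term by term,
  d/dx[2x·sin(y)] = 2x·y'·cos(y) + 2sin(y)
  d/dx[-8] = 0

The pieces without y' make up ∂F/∂x and the coefficient of y' is ∂F/∂y:
  ∂F/∂x = 2sin(y),
  ∂F/∂y = 2x·cos(y).

Since d/dx[F] = ∂F/∂x + (∂F/∂y)·y' = 0, solve for y':
  (∂F/∂y)·y' = -∂F/∂x
  dy/dx = -(∂F/∂x)/(∂F/∂y) = -(2sin(y))/(2x·cos(y)) = -tan(y)/x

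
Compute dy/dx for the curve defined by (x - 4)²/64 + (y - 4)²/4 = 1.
Differentiate both sides with respect to x, treating y as y(x). By the chain rule, any term containing y contributes a factor of y' = dy/dx when we differentiate it.

Move every term to one side and write the relation as F(x, y) = 0. Term by term,
  d/dx[(x - 4)^2/64] = x/32 - 1/8
  d/dx[(y - 4)^2/4] = y'(y - 4)/2
  d/dx[-1] = 0

The pieces without y' make up ∂F/∂x and the coefficient of y' is ∂F/∂y:
  ∂F/∂x = x/32 - 1/8,
  ∂F/∂y = y/2 - 2.

Since d/dx[F] = ∂F/∂x + (∂F/∂y)·y' = 0, solve for y':
  (∂F/∂y)·y' = -∂F/∂x
  dy/dx = -(∂F/∂x)/(∂F/∂y) = -(x/32 - 1/8)/(y/2 - 2)
        = -((x - 4)/32)/((y - 4)/2) = (4 - x)/(16(y - 4))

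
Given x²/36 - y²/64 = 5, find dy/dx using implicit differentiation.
Differentiate the relation implicitly: treat y = y(x) and apply the chain rule, so every y-derivative picks up a y' = dy/dx factor.

With everything moved to the left-hand side, differentiate term by term:
  d/dx[x^2/36] = x/18
  d/dx[-y^2/64] = -y·y'/32
  d/dx[-5] = 0

Separating the contributions that come from x directly and those that come through y:
  without y':      x/18
  multiplying y':  -y/32

so (x/18) + (-y/32)·y' = 0, and therefore
  dy/dx = -(x/18)/(-y/32) = 16x/(9y)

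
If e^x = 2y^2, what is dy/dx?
Differentiate both sides with respect to x, treating y as y(x). By the chain rule, any term containing y contributes a factor of y' = dy/dx when we differentiate it.

Move every term to one side and write the relation as F(x, y) = 0. Term by term,
  d/dx[-2y^2] = -4y·y'
  d/dx[e^(x)] = e^(x)

The pieces without y' make up ∂F/∂x and the coefficient of y' is ∂F/∂y:
  ∂F/∂x = e^(x),
  ∂F/∂y = -4y.

Since d/dx[F] = ∂F/∂x + (∂F/∂y)·y' = 0, solve for y':
  (∂F/∂y)·y' = -∂F/∂x
  dy/dx = -(∂F/∂x)/(∂F/∂y) = -(e^(x))/(-4y) = e^(x)/(4y)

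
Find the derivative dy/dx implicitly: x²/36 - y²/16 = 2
Take d/dx of both sides. Since y is implicitly a function of x, the chain rule attaches a y' = dy/dx factor whenever we differentiate through y.

Set F(x, y) = (left side) − (right side), so the curve is F = 0. Differentiating each term of F:
  d/dx[x^2/36] = x/18
  d/dx[-y^2/16] = -y·y'/8
  d/dx[-2] = 0

Collecting, the y'-free part is the partial derivative in x and the y' coefficient is the partial derivative in y:
  ∂F/∂x = x/18
  ∂F/∂y = -y/8

so d/dx[F(x, y(x))] = ∂F/∂x + (∂F/∂y)·y' = 0. Rearranging,
  dy/dx = -(∂F/∂x)/(∂F/∂y) = -(x/18)/(-y/8) = 4x/(9y)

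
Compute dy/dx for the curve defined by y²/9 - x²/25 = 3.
Differentiate both sides with respect to x, treating y as y(x). By the chain rule, any term containing y contributes a factor of y' = dy/dx when we differentiate it.

Move every term to one side and write the relation as F(x, y) = 0. Term by term,
  d/dx[-x^2/25] = -2x/25
  d/dx[y^2/9] = 2y·y'/9
  d/dx[-3] = 0

The pieces without y' make up ∂F/∂x and the coefficient of y' is ∂F/∂y:
  ∂F/∂x = -2x/25,
  ∂F/∂y = 2y/9.

Since d/dx[F] = ∂F/∂x + (∂F/∂y)·y' = 0, solve for y':
  (∂F/∂y)·y' = -∂F/∂x
  dy/dx = -(∂F/∂x)/(∂F/∂y) = -(-2x/25)/(2y/9) = 9x/(25y)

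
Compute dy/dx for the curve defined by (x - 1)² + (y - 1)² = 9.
Take d/dx of both sides. Since y is implicitly a function of x, the chain rule attaches a y' = dy/dx factor whenever we differentiate through y.

Set F(x, y) = (left side) − (right side), so the curve is F = 0. Differentiating each term of F:
  d/dx[(x - 1)^2] = 2x - 2
  d/dx[(y - 1)^2] = 2·y'(y - 1)
  d/dx[-9] = 0

Collecting, the y'-free part is the partial derivative in x and the y' coefficient is the partial derivative in y:
  ∂F/∂x = 2x - 2
  ∂F/∂y = 2y - 2

so d/dx[F(x, y(x))] = ∂F/∂x + (∂F/∂y)·y' = 0. Rearranging,
  dy/dx = -(∂F/∂x)/(∂F/∂y) = -(2x - 2)/(2y - 2) = (1 - x)/(y - 1)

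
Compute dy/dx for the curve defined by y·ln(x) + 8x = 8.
Take d/dx of both sides. Since y is implicitly a function of x, the chain rule attaches a y' = dy/dx factor whenever we differentiate through y.

Set F(x, y) = (left side) − (right side), so the curve is F = 0. Differentiating each term of F:
  d/dx[8x] = 8
  d/dx[y·ln(x)] = y'·ln(x) + y/x
  d/dx[-8] = 0

Collecting, the y'-free part is the partial derivative in x and the y' coefficient is the partial derivative in y:
  ∂F/∂x = 8 + y/x
  ∂F/∂y = ln(x)

so d/dx[F(x, y(x))] = ∂F/∂x + (∂F/∂y)·y' = 0. Rearranging,
  dy/dx = -(∂F/∂x)/(∂F/∂y) = -(8 + y/x)/(ln(x))
        = -((8x + y)/x)/(ln(x)) = (-8x - y)/(x·ln(x))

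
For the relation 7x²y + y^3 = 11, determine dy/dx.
Take d/dx of both sides. Since y is implicitly a function of x, the chain rule attaches a y' = dy/dx factor whenever we differentiate through y.

Set F(x, y) = (left side) − (right side), so the curve is F = 0. Differentiating each term of F:
  d/dx[7x^2y] = 7x^2·y' + 14xy
  d/dx[y^3] = 3y^2·y'
  d/dx[-11] = 0

Collecting, the y'-free part is the partial derivative in x and the y' coefficient is the partial derivative in y:
  ∂F/∂x = 14xy
  ∂F/∂y = 7x^2 + 3y^2

so d/dx[F(x, y(x))] = ∂F/∂x + (∂F/∂y)·y' = 0. Rearranging,
  dy/dx = -(∂F/∂x)/(∂F/∂y) = -(14xy)/(7x^2 + 3y^2) = -14xy/(7x^2 + 3y^2)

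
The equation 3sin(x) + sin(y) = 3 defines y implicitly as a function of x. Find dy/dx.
Apply d/dx to both sides, remembering that y depends on x. Each occurrence of y therefore brings in a y' = dy/dx via the chain rule.

With F(x, y) equal to the left-hand side minus the right, differentiate F term by term:
  d/dx[3sin(x)] = 3cos(x)
  d/dx[sin(y)] = y'·cos(y)
  d/dx[-3] = 0
Adding these up, d/dx[F] = 0 becomes
  (3cos(x)) + (cos(y))·y' = 0,
so isolating y',
  dy/dx = -(3cos(x))/(cos(y)) = -3cos(x)/cos(y)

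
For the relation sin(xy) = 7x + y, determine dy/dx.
Differentiate both sides with respect to x, treating y as y(x). By the chain rule, any term containing y contributes a factor of y' = dy/dx when we differentiate it.

Move every term to one side and write the relation as F(x, y) = 0. Term by term,
  d/dx[-7x] = -7
  d/dx[-y] = -y'
  d/dx[sin(xy)] = (x·y' + y)·cos(xy)

The pieces without y' make up ∂F/∂x and the coefficient of y' is ∂F/∂y:
  ∂F/∂x = y·cos(xy) - 7,
  ∂F/∂y = x·cos(xy) - 1.

Since d/dx[F] = ∂F/∂x + (∂F/∂y)·y' = 0, solve for y':
  (∂F/∂y)·y' = -∂F/∂x
  dy/dx = -(∂F/∂x)/(∂F/∂y) = -(y·cos(xy) - 7)/(x·cos(xy) - 1) = (-y·cos(xy) + 7)/(x·cos(xy) - 1)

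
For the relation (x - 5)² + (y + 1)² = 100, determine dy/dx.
Apply d/dx to both sides, remembering that y depends on x. Each occurrence of y therefore brings in a y' = dy/dx via the chain rule.

With F(x, y) equal to the left-hand side minus the right, differentiate F term by term:
  d/dx[(x - 5)^2] = 2x - 10
  d/dx[(y + 1)^2] = 2·y'(y + 1)
  d/dx[-100] = 0
Adding these up, d/dx[F] = 0 becomes
  (2x - 10) + (2y + 2)·y' = 0,
so isolating y',
  dy/dx = -(2x - 10)/(2y + 2) = (5 - x)/(y + 1)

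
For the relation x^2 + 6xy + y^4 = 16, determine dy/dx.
Differentiate the relation implicitly: treat y = y(x) and apply the chain rule, so every y-derivative picks up a y' = dy/dx factor.

With everything moved to the left-hand side, differentiate term by term:
  d/dx[x^2] = 2x
  d/dx[6xy] = 6x·y' + 6y
  d/dx[y^4] = 4y^3·y'
  d/dx[-16] = 0

Separating the contributions that come from x directly and those that come through y:
  without y':      2x + 6y
  multiplying y':  6x + 4y^3

so (2x + 6y) + (6x + 4y^3)·y' = 0, and therefore
  dy/dx = -(2x + 6y)/(6x + 4y^3) = (-x - 3y)/(3x + 2y^3)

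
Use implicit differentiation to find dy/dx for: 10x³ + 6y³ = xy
Differentiate the relation implicitly: treat y = y(x) and apply the chain rule, so every y-derivative picks up a y' = dy/dx factor.

With everything moved to the left-hand side, differentiate term by term:
  d/dx[10x^3] = 30x^2
  d/dx[-xy] = -x·y' - y
  d/dx[6y^3] = 18y^2·y'

Separating the contributions that come from x directly and those that come through y:
  without y':      30x^2 - y
  multiplying y':  -x + 18y^2

so (30x^2 - y) + (-x + 18y^2)·y' = 0, and therefore
  dy/dx = -(30x^2 - y)/(-x + 18y^2) = (30x^2 - y)/(x - 18y^2)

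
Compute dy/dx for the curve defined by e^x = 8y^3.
Take d/dx of both sides. Since y is implicitly a function of x, the chain rule attaches a y' = dy/dx factor whenever we differentiate through y.

Set F(x, y) = (left side) − (right side), so the curve is F = 0. Differentiating each term of F:
  d/dx[-8y^3] = -24y^2·y'
  d/dx[e^(x)] = e^(x)

Collecting, the y'-free part is the partial derivative in x and the y' coefficient is the partial derivative in y:
  ∂F/∂x = e^(x)
  ∂F/∂y = -24y^2

so d/dx[F(x, y(x))] = ∂F/∂x + (∂F/∂y)·y' = 0. Rearranging,
  dy/dx = -(∂F/∂x)/(∂F/∂y) = -(e^(x))/(-24y^2) = e^(x)/(24y^2)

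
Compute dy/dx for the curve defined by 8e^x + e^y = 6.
Apply d/dx to both sides, remembering that y depends on x. Each occurrence of y therefore brings in a y' = dy/dx via the chain rule.

With F(x, y) equal to the left-hand side minus the right, differentiate F term by term:
  d/dx[8e^(x)] = 8e^(x)
  d/dx[e^(y)] = y'·e^(y)
  d/dx[-6] = 0
Adding these up, d/dx[F] = 0 becomes
  (8e^(x)) + (e^(y))·y' = 0,
so isolating y',
  dy/dx = -(8e^(x))/(e^(y)) = -8e^(x - y)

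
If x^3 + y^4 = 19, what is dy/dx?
Take d/dx of both sides. Since y is implicitly a function of x, the chain rule attaches a y' = dy/dx factor whenever we differentiate through y.

Set F(x, y) = (left side) − (right side), so the curve is F = 0. Differentiating each term of F:
  d/dx[x^3] = 3x^2
  d/dx[y^4] = 4y^3·y'
  d/dx[-19] = 0

Collecting, the y'-free part is the partial derivative in x and the y' coefficient is the partial derivative in y:
  ∂F/∂x = 3x^2
  ∂F/∂y = 4y^3

so d/dx[F(x, y(x))] = ∂F/∂x + (∂F/∂y)·y' = 0. Rearranging,
  dy/dx = -(∂F/∂x)/(∂F/∂y) = -(3x^2)/(4y^3) = -3x^2/(4y^3)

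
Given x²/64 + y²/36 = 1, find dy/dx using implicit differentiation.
Take d/dx of both sides. Since y is implicitly a function of x, the chain rule attaches a y' = dy/dx factor whenever we differentiate through y.

Set F(x, y) = (left side) − (right side), so the curve is F = 0. Differentiating each term of F:
  d/dx[x^2/64] = x/32
  d/dx[y^2/36] = y·y'/18
  d/dx[-1] = 0

Collecting, the y'-free part is the partial derivative in x and the y' coefficient is the partial derivative in y:
  ∂F/∂x = x/32
  ∂F/∂y = y/18

so d/dx[F(x, y(x))] = ∂F/∂x + (∂F/∂y)·y' = 0. Rearranging,
  dy/dx = -(∂F/∂x)/(∂F/∂y) = -(x/32)/(y/18) = -9x/(16y)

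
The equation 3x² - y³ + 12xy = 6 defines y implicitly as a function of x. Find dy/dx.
Apply d/dx to both sides, remembering that y depends on x. Each occurrence of y therefore brings in a y' = dy/dx via the chain rule.

With F(x, y) equal to the left-hand side minus the right, differentiate F term by term:
  d/dx[3x^2] = 6x
  d/dx[12xy] = 12x·y' + 12y
  d/dx[-y^3] = -3y^2·y'
  d/dx[-6] = 0
Adding these up, d/dx[F] = 0 becomes
  (6x + 12y) + (12x - 3y^2)·y' = 0,
so isolating y',
  dy/dx = -(6x + 12y)/(12x - 3y^2) = 2(-x - 2y)/(4x - y^2)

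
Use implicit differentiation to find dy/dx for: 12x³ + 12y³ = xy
Apply d/dx to both sides, remembering that y depends on x. Each occurrence of y therefore brings in a y' = dy/dx via the chain rule.

With F(x, y) equal to the left-hand side minus the right, differentiate F term by term:
  d/dx[12x^3] = 36x^2
  d/dx[-xy] = -x·y' - y
  d/dx[12y^3] = 36y^2·y'
Adding these up, d/dx[F] = 0 becomes
  (36x^2 - y) + (-x + 36y^2)·y' = 0,
so isolating y',
  dy/dx = -(36x^2 - y)/(-x + 36y^2) = (36x^2 - y)/(x - 36y^2)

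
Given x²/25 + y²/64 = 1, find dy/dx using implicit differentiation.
Take d/dx of both sides. Since y is implicitly a function of x, the chain rule attaches a y' = dy/dx factor whenever we differentiate through y.

Set F(x, y) = (left side) − (right side), so the curve is F = 0. Differentiating each term of F:
  d/dx[x^2/25] = 2x/25
  d/dx[y^2/64] = y·y'/32
  d/dx[-1] = 0

Collecting, the y'-free part is the partial derivative in x and the y' coefficient is the partial derivative in y:
  ∂F/∂x = 2x/25
  ∂F/∂y = y/32

so d/dx[F(x, y(x))] = ∂F/∂x + (∂F/∂y)·y' = 0. Rearranging,
  dy/dx = -(∂F/∂x)/(∂F/∂y) = -(2x/25)/(y/32) = -64x/(25y)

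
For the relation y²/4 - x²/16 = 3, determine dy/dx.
Take d/dx of both sides. Since y is implicitly a function of x, the chain rule attaches a y' = dy/dx factor whenever we differentiate through y.

Set F(x, y) = (left side) − (right side), so the curve is F = 0. Differentiating each term of F:
  d/dx[-x^2/16] = -x/8
  d/dx[y^2/4] = y·y'/2
  d/dx[-3] = 0

Collecting, the y'-free part is the partial derivative in x and the y' coefficient is the partial derivative in y:
  ∂F/∂x = -x/8
  ∂F/∂y = y/2

so d/dx[F(x, y(x))] = ∂F/∂x + (∂F/∂y)·y' = 0. Rearranging,
  dy/dx = -(∂F/∂x)/(∂F/∂y) = -(-x/8)/(y/2) = x/(4y)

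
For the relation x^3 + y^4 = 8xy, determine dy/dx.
Differentiate the relation implicitly: treat y = y(x) and apply the chain rule, so every y-derivative picks up a y' = dy/dx factor.

With everything moved to the left-hand side, differentiate term by term:
  d/dx[x^3] = 3x^2
  d/dx[-8xy] = -8x·y' - 8y
  d/dx[y^4] = 4y^3·y'

Separating the contributions that come from x directly and those that come through y:
  without y':      3x^2 - 8y
  multiplying y':  -8x + 4y^3

so (3x^2 - 8y) + (-8x + 4y^3)·y' = 0, and therefore
  dy/dx = -(3x^2 - 8y)/(-8x + 4y^3) = (3x^2 - 8y)/(4(2x - y^3))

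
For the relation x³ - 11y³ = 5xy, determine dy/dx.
Differentiate both sides with respect to x, treating y as y(x). By the chain rule, any term containing y contributes a factor of y' = dy/dx when we differentiate it.

Move every term to one side and write the relation as F(x, y) = 0. Term by term,
  d/dx[x^3] = 3x^2
  d/dx[-5xy] = -5x·y' - 5y
  d/dx[-11y^3] = -33y^2·y'

The pieces without y' make up ∂F/∂x and the coefficient of y' is ∂F/∂y:
  ∂F/∂x = 3x^2 - 5y,
  ∂F/∂y = -5x - 33y^2.

Since d/dx[F] = ∂F/∂x + (∂F/∂y)·y' = 0, solve for y':
  (∂F/∂y)·y' = -∂F/∂x
  dy/dx = -(∂F/∂x)/(∂F/∂y) = -(3x^2 - 5y)/(-5x - 33y^2) = (3x^2 - 5y)/(5x + 33y^2)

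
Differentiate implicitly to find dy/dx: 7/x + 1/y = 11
Differentiate both sides with respect to x, treating y as y(x). By the chain rule, any term containing y contributes a factor of y' = dy/dx when we differentiate it.

Move every term to one side and write the relation as F(x, y) = 0. Term by term,
  d/dx[1/y] = -y'/y^2
  d/dx[7/x] = -7/x^2
  d/dx[-11] = 0

The pieces without y' make up ∂F/∂x and the coefficient of y' is ∂F/∂y:
  ∂F/∂x = -7/x^2,
  ∂F/∂y = -1/y^2.

Since d/dx[F] = ∂F/∂x + (∂F/∂y)·y' = 0, solve for y':
  (∂F/∂y)·y' = -∂F/∂x
  dy/dx = -(∂F/∂x)/(∂F/∂y) = -(-7/x^2)/(-1/y^2) = -7y^2/x^2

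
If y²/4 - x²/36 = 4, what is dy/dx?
Differentiate the relation implicitly: treat y = y(x) and apply the chain rule, so every y-derivative picks up a y' = dy/dx factor.

With everything moved to the left-hand side, differentiate term by term:
  d/dx[-x^2/36] = -x/18
  d/dx[y^2/4] = y·y'/2
  d/dx[-4] = 0

Separating the contributions that come from x directly and those that come through y:
  without y':      -x/18
  multiplying y':  y/2

so (-x/18) + (y/2)·y' = 0, and therefore
  dy/dx = -(-x/18)/(y/2) = x/(9y)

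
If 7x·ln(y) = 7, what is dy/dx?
Differentiate both sides with respect to x, treating y as y(x). By the chain rule, any term containing y contributes a factor of y' = dy/dx when we differentiate it.

Move every term to one side and write the relation as F(x, y) = 0. Term by term,
  d/dx[7x·ln(y)] = 7x·y'/y + 7ln(y)
  d/dx[-7] = 0

The pieces without y' make up ∂F/∂x and the coefficient of y' is ∂F/∂y:
  ∂F/∂x = 7ln(y),
  ∂F/∂y = 7x/y.

Since d/dx[F] = ∂F/∂x + (∂F/∂y)·y' = 0, solve for y':
  (∂F/∂y)·y' = -∂F/∂x
  dy/dx = -(∂F/∂x)/(∂F/∂y) = -(7ln(y))/(7x/y) = -y·ln(y)/x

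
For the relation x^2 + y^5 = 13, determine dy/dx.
Differentiate both sides with respect to x, treating y as y(x). By the chain rule, any term containing y contributes a factor of y' = dy/dx when we differentiate it.

Move every term to one side and write the relation as F(x, y) = 0. Term by term,
  d/dx[x^2] = 2x
  d/dx[y^5] = 5y^4·y'
  d/dx[-13] = 0

The pieces without y' make up ∂F/∂x and the coefficient of y' is ∂F/∂y:
  ∂F/∂x = 2x,
  ∂F/∂y = 5y^4.

Since d/dx[F] = ∂F/∂x + (∂F/∂y)·y' = 0, solve for y':
  (∂F/∂y)·y' = -∂F/∂x
  dy/dx = -(∂F/∂x)/(∂F/∂y) = -(2x)/(5y^4) = -2x/(5y^4)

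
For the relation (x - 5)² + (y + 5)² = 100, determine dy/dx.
Differentiate the relation implicitly: treat y = y(x) and apply the chain rule, so every y-derivative picks up a y' = dy/dx factor.

With everything moved to the left-hand side, differentiate term by term:
  d/dx[(x - 5)^2] = 2x - 10
  d/dx[(y + 5)^2] = 2·y'(y + 5)
  d/dx[-100] = 0

Separating the contributions that come from x directly and those that come through y:
  without y':      2x - 10
  multiplying y':  2y + 10

so (2x - 10) + (2y + 10)·y' = 0, and therefore
  dy/dx = -(2x - 10)/(2y + 10) = (5 - x)/(y + 5)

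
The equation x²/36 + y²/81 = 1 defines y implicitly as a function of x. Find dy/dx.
Take d/dx of both sides. Since y is implicitly a function of x, the chain rule attaches a y' = dy/dx factor whenever we differentiate through y.

Set F(x, y) = (left side) − (right side), so the curve is F = 0. Differentiating each term of F:
  d/dx[x^2/36] = x/18
  d/dx[y^2/81] = 2y·y'/81
  d/dx[-1] = 0

Collecting, the y'-free part is the partial derivative in x and the y' coefficient is the partial derivative in y:
  ∂F/∂x = x/18
  ∂F/∂y = 2y/81

so d/dx[F(x, y(x))] = ∂F/∂x + (∂F/∂y)·y' = 0. Rearranging,
  dy/dx = -(∂F/∂x)/(∂F/∂y) = -(x/18)/(2y/81) = -9x/(4y)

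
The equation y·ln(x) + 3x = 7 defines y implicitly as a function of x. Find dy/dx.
Differentiate the relation implicitly: treat y = y(x) and apply the chain rule, so every y-derivative picks up a y' = dy/dx factor.

With everything moved to the left-hand side, differentiate term by term:
  d/dx[3x] = 3
  d/dx[y·ln(x)] = y'·ln(x) + y/x
  d/dx[-7] = 0

Separating the contributions that come from x directly and those that come through y:
  without y':      3 + y/x
  multiplying y':  ln(x)

so (3 + y/x) + (ln(x))·y' = 0, and therefore
  dy/dx = -(3 + y/x)/(ln(x))
        = -((3x + y)/x)/(ln(x)) = (-3x - y)/(x·ln(x))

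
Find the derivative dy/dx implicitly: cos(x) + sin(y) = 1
Apply d/dx to both sides, remembering that y depends on x. Each occurrence of y therefore brings in a y' = dy/dx via the chain rule.

With F(x, y) equal to the left-hand side minus the right, differentiate F term by term:
  d/dx[sin(y)] = y'·cos(y)
  d/dx[cos(x)] = -sin(x)
  d/dx[-1] = 0
Adding these up, d/dx[F] = 0 becomes
  (-sin(x)) + (cos(y))·y' = 0,
so isolating y',
  dy/dx = -(-sin(x))/(cos(y)) = sin(x)/cos(y)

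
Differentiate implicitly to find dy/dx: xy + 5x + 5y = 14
Take d/dx of both sides. Since y is implicitly a function of x, the chain rule attaches a y' = dy/dx factor whenever we differentiate through y.

Set F(x, y) = (left side) − (right side), so the curve is F = 0. Differentiating each term of F:
  d/dx[xy] = x·y' + y
  d/dx[5x] = 5
  d/dx[5y] = 5·y'
  d/dx[-14] = 0

Collecting, the y'-free part is the partial derivative in x and the y' coefficient is the partial derivative in y:
  ∂F/∂x = y + 5
  ∂F/∂y = x + 5

so d/dx[F(x, y(x))] = ∂F/∂x + (∂F/∂y)·y' = 0. Rearranging,
  dy/dx = -(∂F/∂x)/(∂F/∂y) = -(y + 5)/(x + 5) = (-y - 5)/(x + 5)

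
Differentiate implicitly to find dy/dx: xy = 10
Differentiate both sides with respect to x, treating y as y(x). By the chain rule, any term containing y contributes a factor of y' = dy/dx when we differentiate it.

Move every term to one side and write the relation as F(x, y) = 0. Term by term,
  d/dx[xy] = x·y' + y
  d/dx[-10] = 0

The pieces without y' make up ∂F/∂x and the coefficient of y' is ∂F/∂y:
  ∂F/∂x = y,
  ∂F/∂y = x.

Since d/dx[F] = ∂F/∂x + (∂F/∂y)·y' = 0, solve for y':
  (∂F/∂y)·y' = -∂F/∂x
  dy/dx = -(∂F/∂x)/(∂F/∂y) = -(y)/(x) = -y/x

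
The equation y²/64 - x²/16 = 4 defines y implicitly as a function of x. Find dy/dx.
Differentiate both sides with respect to x, treating y as y(x). By the chain rule, any term containing y contributes a factor of y' = dy/dx when we differentiate it.

Move every term to one side and write the relation as F(x, y) = 0. Term by term,
  d/dx[-x^2/16] = -x/8
  d/dx[y^2/64] = y·y'/32
  d/dx[-4] = 0

The pieces without y' make up ∂F/∂x and the coefficient of y' is ∂F/∂y:
  ∂F/∂x = -x/8,
  ∂F/∂y = y/32.

Since d/dx[F] = ∂F/∂x + (∂F/∂y)·y' = 0, solve for y':
  (∂F/∂y)·y' = -∂F/∂x
  dy/dx = -(∂F/∂x)/(∂F/∂y) = -(-x/8)/(y/32) = 4x/y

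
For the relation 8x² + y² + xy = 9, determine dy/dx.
Take d/dx of both sides. Since y is implicitly a function of x, the chain rule attaches a y' = dy/dx factor whenever we differentiate through y.

Set F(x, y) = (left side) − (right side), so the curve is F = 0. Differentiating each term of F:
  d/dx[8x^2] = 16x
  d/dx[xy] = x·y' + y
  d/dx[y^2] = 2y·y'
  d/dx[-9] = 0

Collecting, the y'-free part is the partial derivative in x and the y' coefficient is the partial derivative in y:
  ∂F/∂x = 16x + y
  ∂F/∂y = x + 2y

so d/dx[F(x, y(x))] = ∂F/∂x + (∂F/∂y)·y' = 0. Rearranging,
  dy/dx = -(∂F/∂x)/(∂F/∂y) = -(16x + y)/(x + 2y) = (-16x - y)/(x + 2y)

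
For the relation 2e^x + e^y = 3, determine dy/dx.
Take d/dx of both sides. Since y is implicitly a function of x, the chain rule attaches a y' = dy/dx factor whenever we differentiate through y.

Set F(x, y) = (left side) − (right side), so the curve is F = 0. Differentiating each term of F:
  d/dx[2e^(x)] = 2e^(x)
  d/dx[e^(y)] = y'·e^(y)
  d/dx[-3] = 0

Collecting, the y'-free part is the partial derivative in x and the y' coefficient is the partial derivative in y:
  ∂F/∂x = 2e^(x)
  ∂F/∂y = e^(y)

so d/dx[F(x, y(x))] = ∂F/∂x + (∂F/∂y)·y' = 0. Rearranging,
  dy/dx = -(∂F/∂x)/(∂F/∂y) = -(2e^(x))/(e^(y)) = -2e^(x - y)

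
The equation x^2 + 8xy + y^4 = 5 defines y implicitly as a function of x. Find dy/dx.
Take d/dx of both sides. Since y is implicitly a function of x, the chain rule attaches a y' = dy/dx factor whenever we differentiate through y.

Set F(x, y) = (left side) − (right side), so the curve is F = 0. Differentiating each term of F:
  d/dx[x^2] = 2x
  d/dx[8xy] = 8x·y' + 8y
  d/dx[y^4] = 4y^3·y'
  d/dx[-5] = 0

Collecting, the y'-free part is the partial derivative in x and the y' coefficient is the partial derivative in y:
  ∂F/∂x = 2x + 8y
  ∂F/∂y = 8x + 4y^3

so d/dx[F(x, y(x))] = ∂F/∂x + (∂F/∂y)·y' = 0. Rearranging,
  dy/dx = -(∂F/∂x)/(∂F/∂y) = -(2x + 8y)/(8x + 4y^3) = (-x - 4y)/(2(2x + y^3))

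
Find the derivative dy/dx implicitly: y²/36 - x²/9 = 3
Differentiate both sides with respect to x, treating y as y(x). By the chain rule, any term containing y contributes a factor of y' = dy/dx when we differentiate it.

Move every term to one side and write the relation as F(x, y) = 0. Term by term,
  d/dx[-x^2/9] = -2x/9
  d/dx[y^2/36] = y·y'/18
  d/dx[-3] = 0

The pieces without y' make up ∂F/∂x and the coefficient of y' is ∂F/∂y:
  ∂F/∂x = -2x/9,
  ∂F/∂y = y/18.

Since d/dx[F] = ∂F/∂x + (∂F/∂y)·y' = 0, solve for y':
  (∂F/∂y)·y' = -∂F/∂x
  dy/dx = -(∂F/∂x)/(∂F/∂y) = -(-2x/9)/(y/18) = 4x/y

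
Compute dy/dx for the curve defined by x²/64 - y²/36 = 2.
Differentiate the relation implicitly: treat y = y(x) and apply the chain rule, so every y-derivative picks up a y' = dy/dx factor.

With everything moved to the left-hand side, differentiate term by term:
  d/dx[x^2/64] = x/32
  d/dx[-y^2/36] = -y·y'/18
  d/dx[-2] = 0

Separating the contributions that come from x directly and those that come through y:
  without y':      x/32
  multiplying y':  -y/18

so (x/32) + (-y/18)·y' = 0, and therefore
  dy/dx = -(x/32)/(-y/18) = 9x/(16y)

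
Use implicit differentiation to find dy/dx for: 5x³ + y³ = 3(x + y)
Take d/dx of both sides. Since y is implicitly a function of x, the chain rule attaches a y' = dy/dx factor whenever we differentiate through y.

Set F(x, y) = (left side) − (right side), so the curve is F = 0. Differentiating each term of F:
  d/dx[5x^3] = 15x^2
  d/dx[-3x] = -3
  d/dx[y^3] = 3y^2·y'
  d/dx[-3y] = -3·y'

Collecting, the y'-free part is the partial derivative in x and the y' coefficient is the partial derivative in y:
  ∂F/∂x = 15x^2 - 3
  ∂F/∂y = 3y^2 - 3

so d/dx[F(x, y(x))] = ∂F/∂x + (∂F/∂y)·y' = 0. Rearranging,
  dy/dx = -(∂F/∂x)/(∂F/∂y) = -(15x^2 - 3)/(3y^2 - 3) = (1 - 5x^2)/(y^2 - 1)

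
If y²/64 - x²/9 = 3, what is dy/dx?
Differentiate both sides with respect to x, treating y as y(x). By the chain rule, any term containing y contributes a factor of y' = dy/dx when we differentiate it.

Move every term to one side and write the relation as F(x, y) = 0. Term by term,
  d/dx[-x^2/9] = -2x/9
  d/dx[y^2/64] = y·y'/32
  d/dx[-3] = 0

The pieces without y' make up ∂F/∂x and the coefficient of y' is ∂F/∂y:
  ∂F/∂x = -2x/9,
  ∂F/∂y = y/32.

Since d/dx[F] = ∂F/∂x + (∂F/∂y)·y' = 0, solve for y':
  (∂F/∂y)·y' = -∂F/∂x
  dy/dx = -(∂F/∂x)/(∂F/∂y) = -(-2x/9)/(y/32) = 64x/(9y)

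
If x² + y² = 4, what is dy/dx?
Apply d/dx to both sides, remembering that y depends on x. Each occurrence of y therefore brings in a y' = dy/dx via the chain rule.

With F(x, y) equal to the left-hand side minus the right, differentiate F term by term:
  d/dx[x^2] = 2x
  d/dx[y^2] = 2y·y'
  d/dx[-4] = 0
Adding these up, d/dx[F] = 0 becomes
  (2x) + (2y)·y' = 0,
so isolating y',
  dy/dx = -(2x)/(2y) = -x/y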